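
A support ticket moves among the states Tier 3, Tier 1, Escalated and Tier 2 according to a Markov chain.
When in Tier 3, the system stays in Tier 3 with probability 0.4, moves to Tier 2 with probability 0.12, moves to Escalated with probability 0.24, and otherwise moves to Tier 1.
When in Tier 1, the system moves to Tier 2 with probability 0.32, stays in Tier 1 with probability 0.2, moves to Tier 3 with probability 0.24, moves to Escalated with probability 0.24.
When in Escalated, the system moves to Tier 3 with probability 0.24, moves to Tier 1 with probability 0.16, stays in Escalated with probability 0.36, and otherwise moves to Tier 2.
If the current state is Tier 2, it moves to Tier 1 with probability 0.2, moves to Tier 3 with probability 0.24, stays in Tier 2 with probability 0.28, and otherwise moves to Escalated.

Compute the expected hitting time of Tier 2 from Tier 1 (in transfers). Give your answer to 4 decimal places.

4.1487

Let t(s) be the expected number of transfers to first reach Tier 2 from state s, with t(Tier 2) = 0. Conditioning on the first transfer:
t(Tier 3) = 1 + 0.4·t(Tier 3) + 0.24·t(Tier 1) + 0.24·t(Escalated)
t(Tier 1) = 1 + 0.24·t(Tier 3) + 0.2·t(Tier 1) + 0.24·t(Escalated)
t(Escalated) = 1 + 0.24·t(Tier 3) + 0.16·t(Tier 1) + 0.36·t(Escalated)
Solving: t(Tier 3) = 5.1365, t(Tier 1) = 4.1487, t(Escalated) = 4.5259.
Expected transfers from Tier 1 to Tier 2: 4.1487.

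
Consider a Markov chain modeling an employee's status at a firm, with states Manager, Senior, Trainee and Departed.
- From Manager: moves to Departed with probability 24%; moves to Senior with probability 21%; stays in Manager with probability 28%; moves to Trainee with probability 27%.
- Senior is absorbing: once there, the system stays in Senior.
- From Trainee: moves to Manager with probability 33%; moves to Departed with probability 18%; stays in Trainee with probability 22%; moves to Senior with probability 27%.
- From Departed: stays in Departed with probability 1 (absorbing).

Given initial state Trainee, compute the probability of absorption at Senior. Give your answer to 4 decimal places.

Let h(s) be the probability of absorption at Senior starting from transient state s. Then h(Senior) = 1 and h(Departed) = 0. By first-step analysis:
h(Manager) = 0.28·h(Manager) + 0.21·1 + 0.27·h(Trainee) + 0.24·0
h(Trainee) = 0.33·h(Manager) + 0.27·1 + 0.22·h(Trainee) + 0.18·0
Solving: h(Manager) = 0.5010, h(Trainee) = 0.5581.
Starting from Trainee, the probability is 0.5581.

0.5581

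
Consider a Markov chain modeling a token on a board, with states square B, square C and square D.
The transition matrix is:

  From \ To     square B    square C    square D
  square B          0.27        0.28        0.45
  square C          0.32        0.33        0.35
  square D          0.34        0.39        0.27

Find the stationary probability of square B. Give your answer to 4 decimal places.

0.3115

Let the stationary distribution be π with π = πP and π_1 + π_2 + π_3 = 1.
π_1 = 0.27·π_1 + 0.32·π_2 + 0.34·π_3
π_2 = 0.28·π_1 + 0.33·π_2 + 0.39·π_3
Solving with the normalization constraint gives π = (0.3115, 0.3356, 0.3529).
So the stationary probability of square B is 0.3115.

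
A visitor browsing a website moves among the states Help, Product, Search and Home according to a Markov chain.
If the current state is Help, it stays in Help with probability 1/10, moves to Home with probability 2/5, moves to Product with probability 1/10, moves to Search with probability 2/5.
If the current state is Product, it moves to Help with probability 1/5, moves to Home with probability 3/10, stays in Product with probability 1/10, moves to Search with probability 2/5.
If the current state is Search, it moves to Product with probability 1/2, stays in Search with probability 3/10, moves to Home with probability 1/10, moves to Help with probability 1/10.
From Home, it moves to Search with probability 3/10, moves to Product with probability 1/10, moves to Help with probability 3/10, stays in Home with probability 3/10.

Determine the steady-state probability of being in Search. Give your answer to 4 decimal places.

0.3410

Let the stationary distribution be π with π = πP and π_1 + π_2 + π_3 + π_4 = 1.
π_1 = 0.1·π_1 + 0.2·π_2 + 0.1·π_3 + 0.3·π_4
π_2 = 0.1·π_1 + 0.1·π_2 + 0.5·π_3 + 0.1·π_4
π_3 = 0.4·π_1 + 0.4·π_2 + 0.3·π_3 + 0.3·π_4
Solving with the normalization constraint gives π = (0.1735, 0.2364, 0.3410, 0.2491).
So the stationary probability of Search is 0.3410.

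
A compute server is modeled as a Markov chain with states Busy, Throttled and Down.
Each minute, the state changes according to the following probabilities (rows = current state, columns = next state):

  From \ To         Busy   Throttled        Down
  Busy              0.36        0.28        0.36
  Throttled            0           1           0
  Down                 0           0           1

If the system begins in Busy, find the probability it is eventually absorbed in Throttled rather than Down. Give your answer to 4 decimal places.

0.4375

Let h(s) be the probability of absorption at Throttled starting from transient state s. Then h(Throttled) = 1 and h(Down) = 0. By first-step analysis:
h(Busy) = 0.36·h(Busy) + 0.28·1 + 0.36·0
Solving: h(Busy) = 0.4375.
Starting from Busy, the probability is 0.4375.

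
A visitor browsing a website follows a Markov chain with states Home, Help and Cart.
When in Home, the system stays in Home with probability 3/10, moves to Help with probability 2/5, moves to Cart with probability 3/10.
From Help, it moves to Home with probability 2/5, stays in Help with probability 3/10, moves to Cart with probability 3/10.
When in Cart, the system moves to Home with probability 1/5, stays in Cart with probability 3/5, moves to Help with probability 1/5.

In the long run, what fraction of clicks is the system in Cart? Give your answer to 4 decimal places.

0.4286

Let the stationary distribution be π with π = πP and π_1 + π_2 + π_3 = 1.
π_1 = 0.3·π_1 + 0.4·π_2 + 0.2·π_3
π_2 = 0.4·π_1 + 0.3·π_2 + 0.2·π_3
Solving with the normalization constraint gives π = (0.2857, 0.2857, 0.4286).
So the stationary probability of Cart is 0.4286.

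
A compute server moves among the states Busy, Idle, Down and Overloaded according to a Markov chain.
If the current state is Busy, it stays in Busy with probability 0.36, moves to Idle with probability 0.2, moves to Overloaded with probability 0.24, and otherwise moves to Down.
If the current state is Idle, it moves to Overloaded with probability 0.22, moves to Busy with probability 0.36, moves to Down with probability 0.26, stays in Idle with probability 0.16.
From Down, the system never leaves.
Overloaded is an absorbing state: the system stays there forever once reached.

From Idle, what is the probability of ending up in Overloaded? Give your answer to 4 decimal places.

0.4880

Let h(s) be the probability of absorption at Overloaded starting from transient state s. Then h(Overloaded) = 1 and h(Down) = 0. By first-step analysis:
h(Busy) = 0.36·h(Busy) + 0.2·h(Idle) + 0.2·0 + 0.24·1
h(Idle) = 0.36·h(Busy) + 0.16·h(Idle) + 0.26·0 + 0.22·1
Solving: h(Busy) = 0.5275, h(Idle) = 0.4880.
Starting from Idle, the probability is 0.4880.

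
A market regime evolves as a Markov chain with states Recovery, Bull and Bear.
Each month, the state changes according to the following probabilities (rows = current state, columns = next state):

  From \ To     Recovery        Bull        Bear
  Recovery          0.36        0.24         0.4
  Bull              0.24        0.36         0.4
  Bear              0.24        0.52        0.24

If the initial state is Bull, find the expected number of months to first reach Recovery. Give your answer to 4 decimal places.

Let t(s) be the expected number of months to first reach Recovery from state s, with t(Recovery) = 0. Conditioning on the first month:
t(Bull) = 1 + 0.36·t(Bull) + 0.4·t(Bear)
t(Bear) = 1 + 0.52·t(Bull) + 0.24·t(Bear)
Solving: t(Bull) = 4.1667, t(Bear) = 4.1667.
Expected months from Bull to Recovery: 4.1667.

4.1667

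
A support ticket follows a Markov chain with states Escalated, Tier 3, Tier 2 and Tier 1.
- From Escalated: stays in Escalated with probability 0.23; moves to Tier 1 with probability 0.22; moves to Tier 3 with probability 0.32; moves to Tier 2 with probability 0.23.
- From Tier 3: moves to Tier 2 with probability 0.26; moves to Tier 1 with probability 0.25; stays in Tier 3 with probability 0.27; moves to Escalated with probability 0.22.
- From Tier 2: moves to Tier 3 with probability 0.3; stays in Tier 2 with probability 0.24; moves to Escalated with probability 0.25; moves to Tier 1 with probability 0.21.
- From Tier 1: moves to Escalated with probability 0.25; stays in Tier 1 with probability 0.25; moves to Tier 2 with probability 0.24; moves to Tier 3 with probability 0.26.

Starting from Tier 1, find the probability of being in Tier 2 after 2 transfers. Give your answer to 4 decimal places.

0.2427

Propagate the distribution vector 2 transfers from Tier 1.
After 0 transfers: (0.0000, 0.0000, 0.0000, 1.0000)
After 1 transfer: (0.2500, 0.2600, 0.2400, 0.2500)
After 2 transfers: (0.2372, 0.2872, 0.2427, 0.2329)
P(in Tier 2 after 2 transfers) = 0.2427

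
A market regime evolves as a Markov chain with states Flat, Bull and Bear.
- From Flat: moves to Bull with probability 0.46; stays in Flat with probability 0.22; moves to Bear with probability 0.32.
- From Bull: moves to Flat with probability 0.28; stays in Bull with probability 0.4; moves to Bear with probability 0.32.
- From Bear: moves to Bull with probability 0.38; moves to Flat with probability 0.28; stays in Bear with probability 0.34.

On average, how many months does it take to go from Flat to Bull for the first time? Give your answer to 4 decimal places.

2.3048

Let t(s) be the expected number of months to first reach Bull from state s, with t(Bull) = 0. Conditioning on the first month:
t(Flat) = 1 + 0.22·t(Flat) + 0.32·t(Bear)
t(Bear) = 1 + 0.28·t(Flat) + 0.34·t(Bear)
Solving: t(Flat) = 2.3048, t(Bear) = 2.4929.
Expected months from Flat to Bull: 2.3048.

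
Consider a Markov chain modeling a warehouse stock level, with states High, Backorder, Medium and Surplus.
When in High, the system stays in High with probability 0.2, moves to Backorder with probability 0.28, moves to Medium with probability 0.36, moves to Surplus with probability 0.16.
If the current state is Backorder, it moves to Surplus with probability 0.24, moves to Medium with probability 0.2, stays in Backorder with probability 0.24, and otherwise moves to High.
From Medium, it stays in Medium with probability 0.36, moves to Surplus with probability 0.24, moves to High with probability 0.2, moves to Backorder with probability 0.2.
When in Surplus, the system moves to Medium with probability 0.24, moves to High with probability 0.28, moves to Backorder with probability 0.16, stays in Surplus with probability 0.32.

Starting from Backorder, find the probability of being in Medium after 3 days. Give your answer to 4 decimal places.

Propagate the distribution vector 3 days from Backorder.
After 0 days: (0.0000, 1.0000, 0.0000, 0.0000)
After 1 day: (0.3200, 0.2400, 0.2000, 0.2400)
After 2 days: (0.2480, 0.2256, 0.2928, 0.2336)
After 3 days: (0.2458, 0.2195, 0.2959, 0.2388)
P(in Medium after 3 days) = 0.2959

0.2959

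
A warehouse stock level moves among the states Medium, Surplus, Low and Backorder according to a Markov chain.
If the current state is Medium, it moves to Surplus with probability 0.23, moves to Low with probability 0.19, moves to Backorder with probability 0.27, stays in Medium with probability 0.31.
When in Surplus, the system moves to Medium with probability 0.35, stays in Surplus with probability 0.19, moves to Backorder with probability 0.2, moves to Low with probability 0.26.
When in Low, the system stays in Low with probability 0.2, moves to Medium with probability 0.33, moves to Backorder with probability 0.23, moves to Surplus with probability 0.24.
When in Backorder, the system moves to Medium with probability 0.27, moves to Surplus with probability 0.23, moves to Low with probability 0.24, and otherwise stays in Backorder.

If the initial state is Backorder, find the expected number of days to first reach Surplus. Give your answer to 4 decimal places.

Let t(s) be the expected number of days to first reach Surplus from state s, with t(Surplus) = 0. Conditioning on the first day:
t(Medium) = 1 + 0.31·t(Medium) + 0.19·t(Low) + 0.27·t(Backorder)
t(Low) = 1 + 0.33·t(Medium) + 0.2·t(Low) + 0.23·t(Backorder)
t(Backorder) = 1 + 0.27·t(Medium) + 0.24·t(Low) + 0.26·t(Backorder)
Solving: t(Medium) = 4.3094, t(Low) = 4.2660, t(Backorder) = 4.3073.
Expected days from Backorder to Surplus: 4.3073.

4.3073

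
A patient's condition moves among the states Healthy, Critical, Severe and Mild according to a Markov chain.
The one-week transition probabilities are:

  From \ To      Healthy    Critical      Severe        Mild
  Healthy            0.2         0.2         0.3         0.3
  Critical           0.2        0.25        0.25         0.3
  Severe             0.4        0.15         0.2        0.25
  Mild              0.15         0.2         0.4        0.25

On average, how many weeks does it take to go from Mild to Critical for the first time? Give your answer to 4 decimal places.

Let t(s) be the expected number of weeks to first reach Critical from state s, with t(Critical) = 0. Conditioning on the first week:
t(Healthy) = 1 + 0.2·t(Healthy) + 0.3·t(Severe) + 0.3·t(Mild)
t(Severe) = 1 + 0.4·t(Healthy) + 0.2·t(Severe) + 0.25·t(Mild)
t(Mild) = 1 + 0.15·t(Healthy) + 0.4·t(Severe) + 0.25·t(Mild)
Solving: t(Healthy) = 5.4016, t(Severe) = 5.6461, t(Mild) = 5.4249.
Expected weeks from Mild to Critical: 5.4249.

5.4249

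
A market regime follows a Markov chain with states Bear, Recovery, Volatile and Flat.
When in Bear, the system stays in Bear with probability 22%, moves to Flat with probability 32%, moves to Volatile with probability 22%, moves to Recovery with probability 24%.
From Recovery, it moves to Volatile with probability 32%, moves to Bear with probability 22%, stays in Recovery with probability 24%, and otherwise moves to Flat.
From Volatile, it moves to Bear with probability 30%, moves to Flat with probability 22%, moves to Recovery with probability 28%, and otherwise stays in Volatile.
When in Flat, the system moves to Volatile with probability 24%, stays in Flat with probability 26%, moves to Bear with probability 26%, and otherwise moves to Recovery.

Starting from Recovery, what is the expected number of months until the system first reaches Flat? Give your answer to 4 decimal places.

4.0965

Let t(s) be the expected number of months to first reach Flat from state s, with t(Flat) = 0. Conditioning on the first month:
t(Bear) = 1 + 0.22·t(Bear) + 0.24·t(Recovery) + 0.22·t(Volatile)
t(Recovery) = 1 + 0.22·t(Bear) + 0.24·t(Recovery) + 0.32·t(Volatile)
t(Volatile) = 1 + 0.3·t(Bear) + 0.28·t(Recovery) + 0.2·t(Volatile)
Solving: t(Bear) = 3.6897, t(Recovery) = 4.0965, t(Volatile) = 4.0674.
Expected months from Recovery to Flat: 4.0965.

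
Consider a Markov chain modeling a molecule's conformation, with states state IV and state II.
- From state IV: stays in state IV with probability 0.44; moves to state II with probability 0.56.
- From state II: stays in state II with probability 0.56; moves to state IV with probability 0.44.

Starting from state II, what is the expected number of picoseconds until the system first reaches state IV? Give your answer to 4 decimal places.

Let t(s) be the expected number of picoseconds to first reach state IV from state s, with t(state IV) = 0. Conditioning on the first picosecond:
t(state II) = 1 + 0.56·t(state II)
Solving: t(state II) = 2.2727.
Expected picoseconds from state II to state IV: 2.2727.

2.2727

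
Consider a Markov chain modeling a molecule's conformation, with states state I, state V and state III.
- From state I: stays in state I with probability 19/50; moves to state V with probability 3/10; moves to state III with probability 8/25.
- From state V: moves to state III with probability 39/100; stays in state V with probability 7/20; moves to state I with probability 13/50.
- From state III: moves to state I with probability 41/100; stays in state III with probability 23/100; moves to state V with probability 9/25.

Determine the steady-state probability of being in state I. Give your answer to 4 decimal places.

0.3492

Let the stationary distribution be π with π = πP and π_1 + π_2 + π_3 = 1.
π_1 = 0.38·π_1 + 0.26·π_2 + 0.41·π_3
π_2 = 0.3·π_1 + 0.35·π_2 + 0.36·π_3
Solving with the normalization constraint gives π = (0.3492, 0.3357, 0.3151).
So the stationary probability of state I is 0.3492.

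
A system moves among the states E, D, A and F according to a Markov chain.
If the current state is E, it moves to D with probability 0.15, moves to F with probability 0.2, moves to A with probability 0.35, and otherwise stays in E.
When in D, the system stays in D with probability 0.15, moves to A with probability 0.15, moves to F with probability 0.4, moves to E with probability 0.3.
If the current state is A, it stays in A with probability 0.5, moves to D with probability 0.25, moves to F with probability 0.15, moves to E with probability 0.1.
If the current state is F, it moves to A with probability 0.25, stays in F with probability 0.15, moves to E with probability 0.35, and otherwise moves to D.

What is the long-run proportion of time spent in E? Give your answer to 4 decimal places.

0.2430

Let the stationary distribution be π with π = πP and π_1 + π_2 + π_3 + π_4 = 1.
π_1 = 0.3·π_1 + 0.3·π_2 + 0.1·π_3 + 0.35·π_4
π_2 = 0.15·π_1 + 0.15·π_2 + 0.25·π_3 + 0.25·π_4
π_3 = 0.35·π_1 + 0.15·π_2 + 0.5·π_3 + 0.25·π_4
Solving with the normalization constraint gives π = (0.2430, 0.2052, 0.3384, 0.2134).
So the stationary probability of E is 0.2430.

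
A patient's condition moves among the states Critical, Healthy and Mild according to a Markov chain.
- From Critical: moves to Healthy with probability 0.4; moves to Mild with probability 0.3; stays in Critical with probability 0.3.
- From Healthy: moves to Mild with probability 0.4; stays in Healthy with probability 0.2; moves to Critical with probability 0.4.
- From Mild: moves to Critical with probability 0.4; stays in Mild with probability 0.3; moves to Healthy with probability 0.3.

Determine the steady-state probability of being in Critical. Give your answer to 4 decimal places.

0.3636

Let the stationary distribution be π with π = πP and π_1 + π_2 + π_3 = 1.
π_1 = 0.3·π_1 + 0.4·π_2 + 0.4·π_3
π_2 = 0.4·π_1 + 0.2·π_2 + 0.3·π_3
Solving with the normalization constraint gives π = (0.3636, 0.3058, 0.3306).
So the stationary probability of Critical is 0.3636.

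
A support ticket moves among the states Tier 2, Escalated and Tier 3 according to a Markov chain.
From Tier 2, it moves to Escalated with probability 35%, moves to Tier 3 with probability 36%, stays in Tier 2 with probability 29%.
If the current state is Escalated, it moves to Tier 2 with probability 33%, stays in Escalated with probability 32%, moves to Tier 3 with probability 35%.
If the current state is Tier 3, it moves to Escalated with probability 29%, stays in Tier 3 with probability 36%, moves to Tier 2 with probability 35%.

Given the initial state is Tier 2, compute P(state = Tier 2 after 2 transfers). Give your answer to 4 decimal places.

0.3256

Sum over the intermediate state after 1 transfer:
P = P(Tier 2→Tier 2)·P(Tier 2→Tier 2) + P(Tier 2→Escalated)·P(Escalated→Tier 2) + P(Tier 2→Tier 3)·P(Tier 3→Tier 2)
  = 0.29×0.29 + 0.35×0.33 + 0.36×0.35
  = 0.0841 + 0.1155 + 0.1260 = 0.3256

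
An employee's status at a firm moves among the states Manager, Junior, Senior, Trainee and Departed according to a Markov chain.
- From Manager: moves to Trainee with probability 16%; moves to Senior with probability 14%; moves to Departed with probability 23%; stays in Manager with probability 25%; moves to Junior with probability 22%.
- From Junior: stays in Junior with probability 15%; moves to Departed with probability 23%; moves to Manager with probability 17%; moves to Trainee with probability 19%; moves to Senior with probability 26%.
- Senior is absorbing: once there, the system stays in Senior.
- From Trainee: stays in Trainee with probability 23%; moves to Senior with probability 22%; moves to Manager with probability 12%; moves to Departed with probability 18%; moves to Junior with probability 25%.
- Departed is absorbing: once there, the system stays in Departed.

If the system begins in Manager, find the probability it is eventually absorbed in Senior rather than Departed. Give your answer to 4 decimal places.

Let h(s) be the probability of absorption at Senior starting from transient state s. Then h(Senior) = 1 and h(Departed) = 0. By first-step analysis:
h(Manager) = 0.25·h(Manager) + 0.22·h(Junior) + 0.14·1 + 0.16·h(Trainee) + 0.23·0
h(Junior) = 0.17·h(Manager) + 0.15·h(Junior) + 0.26·1 + 0.19·h(Trainee) + 0.23·0
h(Trainee) = 0.12·h(Manager) + 0.25·h(Junior) + 0.22·1 + 0.23·h(Trainee) + 0.18·0
Solving: h(Manager) = 0.4482, h(Junior) = 0.5122, h(Trainee) = 0.5219.
Starting from Manager, the probability is 0.4482.

0.4482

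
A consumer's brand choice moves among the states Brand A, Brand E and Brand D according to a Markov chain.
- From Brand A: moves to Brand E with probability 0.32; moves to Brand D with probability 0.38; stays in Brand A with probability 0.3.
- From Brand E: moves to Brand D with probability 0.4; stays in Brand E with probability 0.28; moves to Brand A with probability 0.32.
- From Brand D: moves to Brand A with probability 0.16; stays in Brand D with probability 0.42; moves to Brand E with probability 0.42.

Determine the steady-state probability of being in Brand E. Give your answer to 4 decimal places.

0.3464

Let the stationary distribution be π with π = πP and π_1 + π_2 + π_3 = 1.
π_1 = 0.3·π_1 + 0.32·π_2 + 0.16·π_3
π_2 = 0.32·π_1 + 0.28·π_2 + 0.42·π_3
Solving with the normalization constraint gives π = (0.2505, 0.3464, 0.4031).
So the stationary probability of Brand E is 0.3464.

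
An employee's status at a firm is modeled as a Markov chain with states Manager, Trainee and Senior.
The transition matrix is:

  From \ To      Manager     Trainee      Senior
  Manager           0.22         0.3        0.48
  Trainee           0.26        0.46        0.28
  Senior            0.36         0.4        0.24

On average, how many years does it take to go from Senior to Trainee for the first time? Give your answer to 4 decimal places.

Let t(s) be the expected number of years to first reach Trainee from state s, with t(Trainee) = 0. Conditioning on the first year:
t(Manager) = 1 + 0.22·t(Manager) + 0.48·t(Senior)
t(Senior) = 1 + 0.36·t(Manager) + 0.24·t(Senior)
Solving: t(Manager) = 2.9524, t(Senior) = 2.7143.
Expected years from Senior to Trainee: 2.7143.

2.7143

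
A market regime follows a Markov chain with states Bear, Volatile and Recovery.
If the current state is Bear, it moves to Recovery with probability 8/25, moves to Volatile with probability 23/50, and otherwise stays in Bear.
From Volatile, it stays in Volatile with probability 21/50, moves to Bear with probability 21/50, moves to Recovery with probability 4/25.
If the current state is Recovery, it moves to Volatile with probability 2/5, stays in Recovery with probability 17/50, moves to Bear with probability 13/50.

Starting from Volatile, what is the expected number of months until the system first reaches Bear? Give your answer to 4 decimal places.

Let t(s) be the expected number of months to first reach Bear from state s, with t(Bear) = 0. Conditioning on the first month:
t(Volatile) = 1 + 0.42·t(Volatile) + 0.16·t(Recovery)
t(Recovery) = 1 + 0.4·t(Volatile) + 0.34·t(Recovery)
Solving: t(Volatile) = 2.5721, t(Recovery) = 3.0740.
Expected months from Volatile to Bear: 2.5721.

2.5721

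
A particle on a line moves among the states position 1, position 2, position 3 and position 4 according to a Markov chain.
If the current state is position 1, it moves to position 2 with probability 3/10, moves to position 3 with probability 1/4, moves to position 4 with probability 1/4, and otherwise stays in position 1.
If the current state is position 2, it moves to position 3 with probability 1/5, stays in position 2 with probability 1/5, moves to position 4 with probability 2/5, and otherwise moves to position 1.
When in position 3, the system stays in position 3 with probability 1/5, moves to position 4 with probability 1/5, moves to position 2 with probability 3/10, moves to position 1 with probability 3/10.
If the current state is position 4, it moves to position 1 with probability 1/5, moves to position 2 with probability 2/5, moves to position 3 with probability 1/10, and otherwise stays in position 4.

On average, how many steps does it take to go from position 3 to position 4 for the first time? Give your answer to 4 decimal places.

3.7461

Let t(s) be the expected number of steps to first reach position 4 from state s, with t(position 4) = 0. Conditioning on the first step:
t(position 1) = 1 + 0.2·t(position 1) + 0.3·t(position 2) + 0.25·t(position 3)
t(position 2) = 1 + 0.2·t(position 1) + 0.2·t(position 2) + 0.2·t(position 3)
t(position 3) = 1 + 0.3·t(position 1) + 0.3·t(position 2) + 0.2·t(position 3)
Solving: t(position 1) = 3.5759, t(position 2) = 3.0805, t(position 3) = 3.7461.
Expected steps from position 3 to position 4: 3.7461.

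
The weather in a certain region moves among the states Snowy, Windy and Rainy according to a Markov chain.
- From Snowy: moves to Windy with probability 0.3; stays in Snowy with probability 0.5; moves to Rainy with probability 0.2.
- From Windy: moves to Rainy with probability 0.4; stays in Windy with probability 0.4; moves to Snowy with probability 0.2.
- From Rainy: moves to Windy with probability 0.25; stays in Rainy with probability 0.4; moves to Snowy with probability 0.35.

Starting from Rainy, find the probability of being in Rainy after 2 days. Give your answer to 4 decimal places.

0.3300

Sum over the intermediate state after 1 day:
P = P(Rainy→Snowy)·P(Snowy→Rainy) + P(Rainy→Windy)·P(Windy→Rainy) + P(Rainy→Rainy)·P(Rainy→Rainy)
  = 0.35×0.2 + 0.25×0.4 + 0.4×0.4
  = 0.0700 + 0.1000 + 0.1600 = 0.3300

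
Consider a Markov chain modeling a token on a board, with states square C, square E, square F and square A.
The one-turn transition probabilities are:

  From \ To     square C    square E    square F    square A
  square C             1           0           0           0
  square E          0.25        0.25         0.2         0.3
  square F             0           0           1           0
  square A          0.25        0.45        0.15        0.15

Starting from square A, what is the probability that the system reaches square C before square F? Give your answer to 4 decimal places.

0.5970

Let h(s) be the probability of absorption at square C starting from transient state s. Then h(square C) = 1 and h(square F) = 0. By first-step analysis:
h(square E) = 0.25·1 + 0.25·h(square E) + 0.2·0 + 0.3·h(square A)
h(square A) = 0.25·1 + 0.45·h(square E) + 0.15·0 + 0.15·h(square A)
Solving: h(square E) = 0.5721, h(square A) = 0.5970.
Starting from square A, the probability is 0.5970.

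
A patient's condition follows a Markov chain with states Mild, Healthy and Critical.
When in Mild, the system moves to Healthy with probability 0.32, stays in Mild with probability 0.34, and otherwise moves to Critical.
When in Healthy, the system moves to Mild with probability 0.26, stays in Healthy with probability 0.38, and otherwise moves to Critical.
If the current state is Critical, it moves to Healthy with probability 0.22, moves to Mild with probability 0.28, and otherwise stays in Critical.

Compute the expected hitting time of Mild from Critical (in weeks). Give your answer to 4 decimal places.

Let t(s) be the expected number of weeks to first reach Mild from state s, with t(Mild) = 0. Conditioning on the first week:
t(Healthy) = 1 + 0.38·t(Healthy) + 0.36·t(Critical)
t(Critical) = 1 + 0.22·t(Healthy) + 0.5·t(Critical)
Solving: t(Healthy) = 3.7262, t(Critical) = 3.6395.
Expected weeks from Critical to Mild: 3.6395.

3.6395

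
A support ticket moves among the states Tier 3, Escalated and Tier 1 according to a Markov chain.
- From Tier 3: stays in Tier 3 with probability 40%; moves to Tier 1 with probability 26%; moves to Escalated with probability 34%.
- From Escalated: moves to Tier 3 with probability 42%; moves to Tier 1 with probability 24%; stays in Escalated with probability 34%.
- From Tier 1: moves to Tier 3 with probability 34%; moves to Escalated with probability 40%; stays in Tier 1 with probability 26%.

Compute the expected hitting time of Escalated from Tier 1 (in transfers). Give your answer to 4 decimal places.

Let t(s) be the expected number of transfers to first reach Escalated from state s, with t(Escalated) = 0. Conditioning on the first transfer:
t(Tier 3) = 1 + 0.4·t(Tier 3) + 0.26·t(Tier 1)
t(Tier 1) = 1 + 0.34·t(Tier 3) + 0.26·t(Tier 1)
Solving: t(Tier 3) = 2.8121, t(Tier 1) = 2.6434.
Expected transfers from Tier 1 to Escalated: 2.6434.

2.6434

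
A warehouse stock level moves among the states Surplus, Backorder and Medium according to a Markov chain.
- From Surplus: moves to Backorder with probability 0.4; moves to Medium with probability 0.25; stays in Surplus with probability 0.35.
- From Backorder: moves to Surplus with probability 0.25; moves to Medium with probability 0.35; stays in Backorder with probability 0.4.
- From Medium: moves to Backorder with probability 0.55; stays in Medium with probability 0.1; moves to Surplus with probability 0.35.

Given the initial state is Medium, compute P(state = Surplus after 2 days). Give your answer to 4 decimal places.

Sum over the intermediate state after 1 day:
P = P(Medium→Surplus)·P(Surplus→Surplus) + P(Medium→Backorder)·P(Backorder→Surplus) + P(Medium→Medium)·P(Medium→Surplus)
  = 0.35×0.35 + 0.55×0.25 + 0.1×0.35
  = 0.1225 + 0.1375 + 0.0350 = 0.2950

0.2950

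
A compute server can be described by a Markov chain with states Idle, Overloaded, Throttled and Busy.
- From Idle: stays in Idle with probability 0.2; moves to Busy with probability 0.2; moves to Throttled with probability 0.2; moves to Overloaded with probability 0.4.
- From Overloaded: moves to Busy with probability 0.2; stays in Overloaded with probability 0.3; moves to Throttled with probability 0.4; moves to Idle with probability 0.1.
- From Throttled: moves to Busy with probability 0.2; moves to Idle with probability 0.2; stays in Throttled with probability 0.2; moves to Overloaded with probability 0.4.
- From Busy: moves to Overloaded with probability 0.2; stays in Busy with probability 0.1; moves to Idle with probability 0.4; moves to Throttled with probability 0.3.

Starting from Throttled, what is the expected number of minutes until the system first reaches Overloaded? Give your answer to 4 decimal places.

2.7500

Let t(s) be the expected number of minutes to first reach Overloaded from state s, with t(Overloaded) = 0. Conditioning on the first minute:
t(Idle) = 1 + 0.2·t(Idle) + 0.2·t(Throttled) + 0.2·t(Busy)
t(Throttled) = 1 + 0.2·t(Idle) + 0.2·t(Throttled) + 0.2·t(Busy)
t(Busy) = 1 + 0.4·t(Idle) + 0.3·t(Throttled) + 0.1·t(Busy)
Solving: t(Idle) = 2.7500, t(Throttled) = 2.7500, t(Busy) = 3.2500.
Expected minutes from Throttled to Overloaded: 2.7500.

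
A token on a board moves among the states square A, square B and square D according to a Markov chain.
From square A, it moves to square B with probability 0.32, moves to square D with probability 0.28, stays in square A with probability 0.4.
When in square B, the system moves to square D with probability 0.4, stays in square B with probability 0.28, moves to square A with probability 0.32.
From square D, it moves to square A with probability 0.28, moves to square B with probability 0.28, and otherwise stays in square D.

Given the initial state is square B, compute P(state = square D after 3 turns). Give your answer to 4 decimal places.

0.3756

Propagate the distribution vector 3 turns from square B.
After 0 turns: (0.0000, 1.0000, 0.0000)
After 1 turn: (0.3200, 0.2800, 0.4000)
After 2 turns: (0.3296, 0.2928, 0.3776)
After 3 turns: (0.3313, 0.2932, 0.3756)
P(in square D after 3 turns) = 0.3756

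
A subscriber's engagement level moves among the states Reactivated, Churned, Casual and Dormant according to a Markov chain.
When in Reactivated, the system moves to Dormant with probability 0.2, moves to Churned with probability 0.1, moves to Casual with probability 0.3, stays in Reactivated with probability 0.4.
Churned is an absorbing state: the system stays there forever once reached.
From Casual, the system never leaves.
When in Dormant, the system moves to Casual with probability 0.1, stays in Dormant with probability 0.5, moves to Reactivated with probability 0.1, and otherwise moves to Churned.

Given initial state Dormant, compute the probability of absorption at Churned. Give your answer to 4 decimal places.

0.6786

Let h(s) be the probability of absorption at Churned starting from transient state s. Then h(Churned) = 1 and h(Casual) = 0. By first-step analysis:
h(Reactivated) = 0.4·h(Reactivated) + 0.1·1 + 0.3·0 + 0.2·h(Dormant)
h(Dormant) = 0.1·h(Reactivated) + 0.3·1 + 0.1·0 + 0.5·h(Dormant)
Solving: h(Reactivated) = 0.3929, h(Dormant) = 0.6786.
Starting from Dormant, the probability is 0.6786.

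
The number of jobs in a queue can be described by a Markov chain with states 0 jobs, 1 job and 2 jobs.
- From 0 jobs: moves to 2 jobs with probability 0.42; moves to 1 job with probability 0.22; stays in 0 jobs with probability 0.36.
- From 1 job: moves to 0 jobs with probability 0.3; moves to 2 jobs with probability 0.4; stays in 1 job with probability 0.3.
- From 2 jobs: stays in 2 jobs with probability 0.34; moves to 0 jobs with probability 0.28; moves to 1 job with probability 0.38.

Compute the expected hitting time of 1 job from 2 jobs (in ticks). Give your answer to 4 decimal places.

3.0184

Let t(s) be the expected number of ticks to first reach 1 job from state s, with t(1 job) = 0. Conditioning on the first tick:
t(0 jobs) = 1 + 0.36·t(0 jobs) + 0.42·t(2 jobs)
t(2 jobs) = 1 + 0.28·t(0 jobs) + 0.34·t(2 jobs)
Solving: t(0 jobs) = 3.5433, t(2 jobs) = 3.0184.
Expected ticks from 2 jobs to 1 job: 3.0184.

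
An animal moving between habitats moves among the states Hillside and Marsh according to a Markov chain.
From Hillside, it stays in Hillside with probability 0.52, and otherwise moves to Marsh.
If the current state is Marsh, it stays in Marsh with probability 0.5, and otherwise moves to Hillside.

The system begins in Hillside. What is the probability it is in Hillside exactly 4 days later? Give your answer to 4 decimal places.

0.5102

Propagate the distribution vector 4 days from Hillside.
After 0 days: (1.0000, 0.0000)
After 1 day: (0.5200, 0.4800)
After 2 days: (0.5104, 0.4896)
After 3 days: (0.5102, 0.4898)
After 4 days: (0.5102, 0.4898)
P(in Hillside after 4 days) = 0.5102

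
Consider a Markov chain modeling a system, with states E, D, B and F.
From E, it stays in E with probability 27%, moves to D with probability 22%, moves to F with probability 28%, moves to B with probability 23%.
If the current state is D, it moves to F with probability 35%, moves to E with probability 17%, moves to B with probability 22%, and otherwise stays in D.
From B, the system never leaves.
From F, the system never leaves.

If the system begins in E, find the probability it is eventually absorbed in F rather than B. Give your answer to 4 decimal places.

0.5652

Let h(s) be the probability of absorption at F starting from transient state s. Then h(F) = 1 and h(B) = 0. By first-step analysis:
h(E) = 0.27·h(E) + 0.22·h(D) + 0.23·0 + 0.28·1
h(D) = 0.17·h(E) + 0.26·h(D) + 0.22·0 + 0.35·1
Solving: h(E) = 0.5652, h(D) = 0.6028.
Starting from E, the probability is 0.5652.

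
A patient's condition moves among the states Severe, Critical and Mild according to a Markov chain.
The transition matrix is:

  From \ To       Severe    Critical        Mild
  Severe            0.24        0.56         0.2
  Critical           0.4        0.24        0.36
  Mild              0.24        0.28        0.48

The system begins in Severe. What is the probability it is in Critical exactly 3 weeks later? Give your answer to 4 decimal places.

Propagate the distribution vector 3 weeks from Severe.
After 0 weeks: (1.0000, 0.0000, 0.0000)
After 1 week: (0.2400, 0.5600, 0.2000)
After 2 weeks: (0.3296, 0.3248, 0.3456)
After 3 weeks: (0.2920, 0.3593, 0.3487)
P(in Critical after 3 weeks) = 0.3593

0.3593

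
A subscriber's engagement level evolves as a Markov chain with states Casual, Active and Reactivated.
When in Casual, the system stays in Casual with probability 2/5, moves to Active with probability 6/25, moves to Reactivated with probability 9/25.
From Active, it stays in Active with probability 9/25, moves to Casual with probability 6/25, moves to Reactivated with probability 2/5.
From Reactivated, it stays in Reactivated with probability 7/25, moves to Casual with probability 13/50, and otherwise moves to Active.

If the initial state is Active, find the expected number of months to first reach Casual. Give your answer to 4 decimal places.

Let t(s) be the expected number of months to first reach Casual from state s, with t(Casual) = 0. Conditioning on the first month:
t(Active) = 1 + 0.36·t(Active) + 0.4·t(Reactivated)
t(Reactivated) = 1 + 0.46·t(Active) + 0.28·t(Reactivated)
Solving: t(Active) = 4.0462, t(Reactivated) = 3.9740.
Expected months from Active to Casual: 4.0462.

4.0462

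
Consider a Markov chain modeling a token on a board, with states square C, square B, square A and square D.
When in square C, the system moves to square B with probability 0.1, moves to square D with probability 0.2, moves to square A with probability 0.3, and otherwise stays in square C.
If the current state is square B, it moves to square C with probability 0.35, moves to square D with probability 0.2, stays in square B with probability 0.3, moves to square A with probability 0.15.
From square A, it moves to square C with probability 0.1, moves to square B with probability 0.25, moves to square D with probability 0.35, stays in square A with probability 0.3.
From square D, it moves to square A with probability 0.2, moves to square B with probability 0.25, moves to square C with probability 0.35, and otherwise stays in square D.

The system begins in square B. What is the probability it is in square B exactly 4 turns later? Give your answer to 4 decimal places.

0.2144

Propagate the distribution vector 4 turns from square B.
After 0 turns: (0.0000, 1.0000, 0.0000, 0.0000)
After 1 turn: (0.3500, 0.3000, 0.1500, 0.2000)
After 2 turns: (0.3300, 0.2125, 0.2350, 0.2225)
After 3 turns: (0.3078, 0.2111, 0.2459, 0.2353)
After 4 turns: (0.3039, 0.2144, 0.2448, 0.2369)
P(in square B after 4 turns) = 0.2144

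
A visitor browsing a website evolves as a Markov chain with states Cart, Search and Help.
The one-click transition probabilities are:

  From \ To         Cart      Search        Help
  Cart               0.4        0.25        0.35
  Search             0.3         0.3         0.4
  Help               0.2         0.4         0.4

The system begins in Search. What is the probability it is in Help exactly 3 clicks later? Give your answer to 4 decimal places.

Propagate the distribution vector 3 clicks from Search.
After 0 clicks: (0.0000, 1.0000, 0.0000)
After 1 click: (0.3000, 0.3000, 0.4000)
After 2 clicks: (0.2900, 0.3250, 0.3850)
After 3 clicks: (0.2905, 0.3240, 0.3855)
P(in Help after 3 clicks) = 0.3855

0.3855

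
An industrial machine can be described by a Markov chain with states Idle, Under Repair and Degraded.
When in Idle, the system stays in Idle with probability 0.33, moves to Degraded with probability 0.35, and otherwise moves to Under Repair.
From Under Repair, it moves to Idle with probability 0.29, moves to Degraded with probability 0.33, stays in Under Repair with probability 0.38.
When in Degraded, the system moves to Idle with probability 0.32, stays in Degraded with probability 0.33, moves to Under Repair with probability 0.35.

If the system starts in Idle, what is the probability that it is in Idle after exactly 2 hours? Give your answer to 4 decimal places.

0.3137

Sum over the intermediate state after 1 hour:
P = P(Idle→Idle)·P(Idle→Idle) + P(Idle→Under Repair)·P(Under Repair→Idle) + P(Idle→Degraded)·P(Degraded→Idle)
  = 0.33×0.33 + 0.32×0.29 + 0.35×0.32
  = 0.1089 + 0.0928 + 0.1120 = 0.3137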